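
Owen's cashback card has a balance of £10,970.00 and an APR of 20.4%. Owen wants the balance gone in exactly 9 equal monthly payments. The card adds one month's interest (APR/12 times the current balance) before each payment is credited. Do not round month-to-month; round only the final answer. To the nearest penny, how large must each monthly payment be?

£1,324.82

Monthly rate r = 20.4%/12 = 1.7% = 0.017.
Level-payment amortization: P = B₀·r / (1 − (1+r)^(−n)) = 10970.00·0.017 / (1 − 1.017^(−9)).
Denominator 1 − (1+r)^(−9) = 0.14076606.
P = 186.49 / 0.14076606 ≈ 1324.82.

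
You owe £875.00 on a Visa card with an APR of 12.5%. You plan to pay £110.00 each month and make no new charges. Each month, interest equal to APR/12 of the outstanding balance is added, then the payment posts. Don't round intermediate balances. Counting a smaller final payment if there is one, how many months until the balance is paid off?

9 months

Monthly rate r = 12.5%/12 = 1.04167% = 0.0104167.
Recurrence: B ← B·(1+r) − £110.00.
Month 1: interest £9.11; balance after payment £774.11.
Month 2: interest £8.06; balance after payment £672.18.
Closed form: n = −ln(1 − rB₀/P)/ln(1+r) = −ln(0.91714)/ln(1.01042) ≈ 8.347, so the balance reaches zero during payment 9.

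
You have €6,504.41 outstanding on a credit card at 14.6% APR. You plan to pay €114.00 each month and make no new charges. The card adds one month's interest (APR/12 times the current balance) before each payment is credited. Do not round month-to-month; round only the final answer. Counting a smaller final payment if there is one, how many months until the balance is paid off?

98 payments

Monthly rate r = 14.6%/12 = 1.21667% = 0.0121667.
Recurrence: B ← B·(1+r) − €114.00.
Month 1: interest €79.14; balance after payment €6,469.55.
Month 2: interest €78.71; balance after payment €6,434.26.
Closed form: n = −ln(1 − rB₀/P)/ln(1+r) = −ln(0.30582)/ln(1.01217) ≈ 97.970, so the balance reaches zero during payment 98.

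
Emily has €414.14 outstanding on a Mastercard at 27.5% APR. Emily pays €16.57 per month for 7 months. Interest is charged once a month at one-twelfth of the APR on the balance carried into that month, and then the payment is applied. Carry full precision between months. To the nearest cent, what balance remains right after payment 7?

€361.04

Monthly rate r = 27.5%/12 = 2.29167% = 0.0229167.
Each month: B ← B·(1+r) − €16.57.
Month 1: interest €9.49; balance after payment €407.06.
Month 2: interest €9.33; balance after payment €399.82.
Month 3: interest €9.16; balance after payment €392.41.
Month 4: interest €8.99; balance after payment €384.83.
Month 5: interest €8.82; balance after payment €377.08.
Month 6: interest €8.64; balance after payment €369.16.
Month 7: interest €8.46; balance after payment €361.04.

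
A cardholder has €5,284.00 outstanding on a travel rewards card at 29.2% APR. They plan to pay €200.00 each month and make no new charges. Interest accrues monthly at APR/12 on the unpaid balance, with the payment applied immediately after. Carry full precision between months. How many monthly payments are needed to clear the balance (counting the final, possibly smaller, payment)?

Monthly rate r = 29.2%/12 = 2.43333% = 0.0243333.
Recurrence: B ← B·(1+r) − €200.00.
Month 1: interest €128.58; balance after payment €5,212.58.
Month 2: interest €126.84; balance after payment €5,139.42.
Closed form: n = −ln(1 − rB₀/P)/ln(1+r) = −ln(0.35711)/ln(1.02433) ≈ 42.829, so the balance reaches zero during payment 43.

43 payments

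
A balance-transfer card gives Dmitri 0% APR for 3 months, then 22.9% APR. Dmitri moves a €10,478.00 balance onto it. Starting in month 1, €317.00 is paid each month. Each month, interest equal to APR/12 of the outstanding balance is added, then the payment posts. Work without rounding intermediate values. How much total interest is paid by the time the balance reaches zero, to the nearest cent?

€4,764.03

Promo months 1–3 at r₀ = 0%/12 = 0; months 4+ at r₁ = 22.9%/12 = 0.0190833.
After month 3 (no interest yet): B = €10,478.00 − 3·€317.00 = €9,527.00.
Then at r₁ with €317.00/mo: n₂ = −ln(1 − r₁·B/P)/ln(1+r₁) ≈ 45.08 → 46 more payments.
Total paid = 48·€317.00 + €26.03 = €15,242.03; interest = €15,242.03 − €10,478.00 = €4,764.03.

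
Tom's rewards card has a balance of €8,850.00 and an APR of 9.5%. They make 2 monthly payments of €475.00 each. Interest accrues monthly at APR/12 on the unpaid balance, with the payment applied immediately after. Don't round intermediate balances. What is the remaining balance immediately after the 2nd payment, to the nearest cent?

Monthly rate r = 9.5%/12 = 0.791667% = 0.00791667.
Each month: B ← B·(1+r) − €475.00.
Month 1: interest €70.06; balance after payment €8,445.06.
Month 2: interest €66.86; balance after payment €8,036.92.

€8,036.92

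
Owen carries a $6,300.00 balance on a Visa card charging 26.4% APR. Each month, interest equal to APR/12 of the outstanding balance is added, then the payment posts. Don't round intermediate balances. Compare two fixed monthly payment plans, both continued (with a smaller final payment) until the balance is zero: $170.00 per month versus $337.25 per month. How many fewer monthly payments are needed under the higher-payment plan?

Monthly rate r = 26.4%/12 = 2.2% = 0.022.
At $170.00/mo: n = ⌈−ln(1 − rB₀/P)/ln(1+r)⌉ = 78 payments (last $104.77); total interest = total paid − $6,300.00 = $6,894.77.
At $337.25/mo: 25 payments (last $109.35); total interest $1,903.35.
Payments saved = 78 − 25 = 53.

53 fewer payments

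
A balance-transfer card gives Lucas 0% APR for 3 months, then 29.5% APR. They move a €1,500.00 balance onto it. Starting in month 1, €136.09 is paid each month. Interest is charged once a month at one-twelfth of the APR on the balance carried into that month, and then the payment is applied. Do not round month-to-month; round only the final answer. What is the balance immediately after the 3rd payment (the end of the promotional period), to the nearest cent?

€1,091.73

Promo months 1–3 at r₀ = 0%/12 = 0; months 4+ at r₁ = 29.5%/12 = 0.0245833.
After month 3 (no interest yet): B = €1,500.00 − 3·€136.09 = €1,091.73.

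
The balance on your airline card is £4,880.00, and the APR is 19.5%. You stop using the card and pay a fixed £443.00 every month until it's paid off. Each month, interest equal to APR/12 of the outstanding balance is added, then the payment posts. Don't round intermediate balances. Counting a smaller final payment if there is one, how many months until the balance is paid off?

Monthly rate r = 19.5%/12 = 1.625% = 0.01625.
Recurrence: B ← B·(1+r) − £443.00.
Month 1: interest £79.30; balance after payment £4,516.30.
Month 2: interest £73.39; balance after payment £4,146.69.
Closed form: n = −ln(1 − rB₀/P)/ln(1+r) = −ln(0.82099)/ln(1.01625) ≈ 12.236, so the balance reaches zero during payment 13.

13 months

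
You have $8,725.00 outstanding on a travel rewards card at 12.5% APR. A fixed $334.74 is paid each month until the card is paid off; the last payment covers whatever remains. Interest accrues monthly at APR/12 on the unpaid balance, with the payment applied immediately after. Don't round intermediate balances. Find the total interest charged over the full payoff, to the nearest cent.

$1,508.16

Monthly rate r = 12.5%/12 = 1.04167% = 0.0104167.
Payoff takes n = ⌈−ln(1 − rB₀/P)/ln(1+r)⌉ = ⌈30.569⌉ = 31 payments; the last is $190.96.
Total paid = 30·$334.74 + $190.96 = $10,233.16.
Total interest = total paid − principal = $10,233.16 − $8,725.00 = $1,508.16.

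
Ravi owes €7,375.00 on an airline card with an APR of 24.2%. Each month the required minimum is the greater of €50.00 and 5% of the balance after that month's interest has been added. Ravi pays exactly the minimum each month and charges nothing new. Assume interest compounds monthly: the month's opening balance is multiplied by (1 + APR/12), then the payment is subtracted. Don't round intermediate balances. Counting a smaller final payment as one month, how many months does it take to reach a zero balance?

90 months

Monthly rate r = 24.2%/12 = 2.01667% = 0.0201667.
While 5% of the post-interest balance exceeds €50.00, each month B ← (B·(1+r))·(1 − 0.05), i.e. B shrinks by the factor (1+r)·0.95 = 0.96916.
This holds for months 1–65. Entering month 66 the balance is €962.54; 5% of the post-interest balance is now below €50.00, so the flat €50.00 minimum applies from here.
From month 66 a fixed €50.00 at rate r clears €962.54 in 25 more payments. Total: 65 + 25 = 90 months.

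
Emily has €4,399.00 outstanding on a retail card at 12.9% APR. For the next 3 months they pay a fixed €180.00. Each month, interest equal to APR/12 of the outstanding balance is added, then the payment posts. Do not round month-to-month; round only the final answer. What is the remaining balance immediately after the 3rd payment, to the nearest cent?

Monthly rate r = 12.9%/12 = 1.075% = 0.01075.
Each month: B ← B·(1+r) − €180.00.
Month 1: interest €47.29; balance after payment €4,266.29.
Month 2: interest €45.86; balance after payment €4,132.15.
Month 3: interest €44.42; balance after payment €3,996.57.

€3,996.57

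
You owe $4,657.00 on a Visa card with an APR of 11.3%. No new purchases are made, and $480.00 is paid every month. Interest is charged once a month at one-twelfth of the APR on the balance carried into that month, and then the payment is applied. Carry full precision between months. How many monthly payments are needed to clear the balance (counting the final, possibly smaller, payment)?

Monthly rate r = 11.3%/12 = 0.941667% = 0.00941667.
Recurrence: B ← B·(1+r) − $480.00.
Month 1: interest $43.85; balance after payment $4,220.85.
Month 2: interest $39.75; balance after payment $3,780.60.
Closed form: n = −ln(1 − rB₀/P)/ln(1+r) = −ln(0.90864)/ln(1.00942) ≈ 10.222, so the balance reaches zero during payment 11.

11 months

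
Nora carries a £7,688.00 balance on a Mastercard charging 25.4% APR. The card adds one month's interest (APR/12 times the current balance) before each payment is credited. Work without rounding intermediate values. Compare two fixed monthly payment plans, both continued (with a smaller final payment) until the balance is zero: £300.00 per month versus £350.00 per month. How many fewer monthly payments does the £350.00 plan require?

8 fewer payments

Monthly rate r = 25.4%/12 = 2.11667% = 0.0211667.
At £300.00/mo: n = ⌈−ln(1 − rB₀/P)/ln(1+r)⌉ = 38 payments (last £98.58); total interest = total paid − £7,688.00 = £3,510.58.
At £350.00/mo: 30 payments (last £300.41); total interest £2,762.41.
Payments saved = 38 − 30 = 8.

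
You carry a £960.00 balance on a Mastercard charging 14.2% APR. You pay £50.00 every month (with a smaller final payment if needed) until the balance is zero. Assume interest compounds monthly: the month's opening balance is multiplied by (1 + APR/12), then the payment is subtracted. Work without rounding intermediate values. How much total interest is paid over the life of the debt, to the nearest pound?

£135

Monthly rate r = 14.2%/12 = 1.18333% = 0.0118333.
Payoff takes n = ⌈−ln(1 − rB₀/P)/ln(1+r)⌉ = ⌈21.909⌉ = 22 payments; the last is £45.48.
Total paid = 21·£50.00 + £45.48 = £1,095.48.
Total interest = total paid − principal = £1,095.48 − £960.00 = £135.48.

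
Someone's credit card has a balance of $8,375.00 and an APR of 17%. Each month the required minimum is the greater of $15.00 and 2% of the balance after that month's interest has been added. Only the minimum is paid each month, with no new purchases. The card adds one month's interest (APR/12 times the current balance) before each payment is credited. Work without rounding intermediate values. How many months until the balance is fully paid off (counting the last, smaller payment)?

481 months

Monthly rate r = 17%/12 = 1.41667% = 0.0141667.
While 2% of the post-interest balance exceeds $15.00, each month B ← (B·(1+r))·(1 − 0.02), i.e. B shrinks by the factor (1+r)·0.98 = 0.99388.
This holds for months 1–396. Entering month 397 the balance is $737.58; 2% of the post-interest balance is now below $15.00, so the flat $15.00 minimum applies from here.
From month 397 a fixed $15.00 at rate r clears $737.58 in 85 more payments. Total: 396 + 85 = 481 months.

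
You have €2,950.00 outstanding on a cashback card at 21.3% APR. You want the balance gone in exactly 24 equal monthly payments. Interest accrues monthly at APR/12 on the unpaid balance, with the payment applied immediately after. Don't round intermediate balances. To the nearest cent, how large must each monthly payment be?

Monthly rate r = 21.3%/12 = 1.775% = 0.01775.
Level-payment amortization: P = B₀·r / (1 − (1+r)^(−n)) = 2950.00·0.01775 / (1 − 1.01775^(−24)).
Denominator 1 − (1+r)^(−24) = 0.344438659.
P = 52.3625 / 0.344438659 ≈ 152.02.

€152.02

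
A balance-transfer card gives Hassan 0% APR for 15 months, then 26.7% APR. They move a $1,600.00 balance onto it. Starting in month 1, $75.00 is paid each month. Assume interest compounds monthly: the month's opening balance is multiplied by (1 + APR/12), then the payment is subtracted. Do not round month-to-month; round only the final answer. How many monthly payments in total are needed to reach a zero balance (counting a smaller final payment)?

Promo months 1–15 at r₀ = 0%/12 = 0; months 16+ at r₁ = 26.7%/12 = 0.02225.
After month 15 (no interest yet): B = $1,600.00 − 15·$75.00 = $475.00.
Then at r₁ with $75.00/mo: n₂ = −ln(1 − r₁·B/P)/ln(1+r₁) ≈ 6.90 → 7 more payments.

22 payments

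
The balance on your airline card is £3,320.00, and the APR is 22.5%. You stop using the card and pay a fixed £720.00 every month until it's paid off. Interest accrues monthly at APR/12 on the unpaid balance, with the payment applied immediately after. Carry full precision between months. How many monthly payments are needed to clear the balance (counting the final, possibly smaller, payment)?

5 months

Monthly rate r = 22.5%/12 = 1.875% = 0.01875.
Recurrence: B ← B·(1+r) − £720.00.
Month 1: interest £62.25; balance after payment £2,662.25.
Month 2: interest £49.92; balance after payment £1,992.17.
Month 3: interest £37.35; balance after payment £1,309.52.
Month 4: interest £24.55; balance after payment £614.07.
Month 5: interest £11.51; balance after payment £0.00.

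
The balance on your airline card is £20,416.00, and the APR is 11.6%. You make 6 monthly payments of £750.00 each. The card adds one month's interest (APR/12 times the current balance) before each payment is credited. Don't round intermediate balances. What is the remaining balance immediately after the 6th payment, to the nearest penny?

Monthly rate r = 11.6%/12 = 0.966667% = 0.00966667.
Each month: B ← B·(1+r) − £750.00.
Month 1: interest £197.35; balance after payment £19,863.35.
Month 2: interest £192.01; balance after payment £19,305.37.
Month 3: interest £186.62; balance after payment £18,741.99.
Month 4: interest £181.17; balance after payment £18,173.16.
Month 5: interest £175.67; balance after payment £17,598.83.
Month 6: interest £170.12; balance after payment £17,018.95.

£17,018.95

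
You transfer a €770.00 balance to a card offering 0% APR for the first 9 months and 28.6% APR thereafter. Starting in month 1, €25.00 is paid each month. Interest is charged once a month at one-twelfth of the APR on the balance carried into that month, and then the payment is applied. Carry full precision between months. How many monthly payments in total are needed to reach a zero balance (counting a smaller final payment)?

Promo months 1–9 at r₀ = 0%/12 = 0; months 10+ at r₁ = 28.6%/12 = 0.0238333.
After month 9 (no interest yet): B = €770.00 − 9·€25.00 = €545.00.
Then at r₁ with €25.00/mo: n₂ = −ln(1 − r₁·B/P)/ln(1+r₁) ≈ 31.12 → 32 more payments.

41 payments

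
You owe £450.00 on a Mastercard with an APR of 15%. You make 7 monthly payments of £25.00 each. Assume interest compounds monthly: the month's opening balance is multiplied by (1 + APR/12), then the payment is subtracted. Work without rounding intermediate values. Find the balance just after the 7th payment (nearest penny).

Monthly rate r = 15%/12 = 1.25% = 0.0125.
Each month: B ← B·(1+r) − £25.00.
Month 1: interest £5.62; balance after payment £430.62.
Month 2: interest £5.38; balance after payment £411.01.
Month 3: interest £5.14; balance after payment £391.15.
Month 4: interest £4.89; balance after payment £371.03.
Month 5: interest £4.64; balance after payment £350.67.
Month 6: interest £4.38; balance after payment £330.06.
Month 7: interest £4.13; balance after payment £309.18.

£309.18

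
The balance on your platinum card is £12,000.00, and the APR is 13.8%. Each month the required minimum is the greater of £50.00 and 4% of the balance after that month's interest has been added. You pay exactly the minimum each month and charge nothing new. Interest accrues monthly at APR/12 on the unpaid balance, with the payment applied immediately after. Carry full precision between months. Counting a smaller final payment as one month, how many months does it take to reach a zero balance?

107 months

Monthly rate r = 13.8%/12 = 1.15% = 0.0115.
While 4% of the post-interest balance exceeds £50.00, each month B ← (B·(1+r))·(1 − 0.04), i.e. B shrinks by the factor (1+r)·0.96 = 0.97104.
This holds for months 1–78. Entering month 79 the balance is £1,212.49; 4% of the post-interest balance is now below £50.00, so the flat £50.00 minimum applies from here.
From month 79 a fixed £50.00 at rate r clears £1,212.49 in 29 more payments. Total: 78 + 29 = 107 months.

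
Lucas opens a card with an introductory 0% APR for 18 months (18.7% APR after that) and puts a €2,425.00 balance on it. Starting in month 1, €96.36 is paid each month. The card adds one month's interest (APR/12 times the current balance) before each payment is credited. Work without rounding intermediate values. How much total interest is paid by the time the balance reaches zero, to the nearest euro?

€48

Promo months 1–18 at r₀ = 0%/12 = 0; months 19+ at r₁ = 18.7%/12 = 0.0155833.
After month 18 (no interest yet): B = €2,425.00 − 18·€96.36 = €690.52.
Then at r₁ with €96.36/mo: n₂ = −ln(1 − r₁·B/P)/ln(1+r₁) ≈ 7.66 → 8 more payments.
Total paid = 25·€96.36 + €63.55 = €2,472.55; interest = €2,472.55 − €2,425.00 = €47.55.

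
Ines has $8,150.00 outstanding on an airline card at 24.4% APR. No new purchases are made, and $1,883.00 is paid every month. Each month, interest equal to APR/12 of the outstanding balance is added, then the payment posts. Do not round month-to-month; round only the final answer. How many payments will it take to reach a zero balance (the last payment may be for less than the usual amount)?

5 payments

Monthly rate r = 24.4%/12 = 2.03333% = 0.0203333.
Recurrence: B ← B·(1+r) − $1,883.00.
Month 1: interest $165.72; balance after payment $6,432.72.
Month 2: interest $130.80; balance after payment $4,680.52.
Month 3: interest $95.17; balance after payment $2,892.69.
Month 4: interest $58.82; balance after payment $1,068.50.
Month 5: interest $21.73; balance after payment $0.00.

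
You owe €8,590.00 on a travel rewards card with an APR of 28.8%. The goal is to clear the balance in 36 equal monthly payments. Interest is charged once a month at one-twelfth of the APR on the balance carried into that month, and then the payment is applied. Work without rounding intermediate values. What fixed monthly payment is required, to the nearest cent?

Monthly rate r = 28.8%/12 = 2.4% = 0.024.
Level-payment amortization: P = B₀·r / (1 − (1+r)^(−n)) = 8590.00·0.024 / (1 − 1.024^(−36)).
Denominator 1 − (1+r)^(−36) = 0.574204016.
P = 206.16 / 0.574204016 ≈ 359.04.

€359.04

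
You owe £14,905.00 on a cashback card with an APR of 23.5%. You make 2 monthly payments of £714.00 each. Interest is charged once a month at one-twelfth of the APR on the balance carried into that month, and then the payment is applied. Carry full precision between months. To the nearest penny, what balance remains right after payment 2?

Monthly rate r = 23.5%/12 = 1.95833% = 0.0195833.
Each month: B ← B·(1+r) − £714.00.
Month 1: interest £291.89; balance after payment £14,482.89.
Month 2: interest £283.62; balance after payment £14,052.51.

£14,052.51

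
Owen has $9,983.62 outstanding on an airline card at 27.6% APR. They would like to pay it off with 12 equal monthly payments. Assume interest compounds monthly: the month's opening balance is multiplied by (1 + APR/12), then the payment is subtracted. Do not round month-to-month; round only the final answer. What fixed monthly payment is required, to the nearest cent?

Monthly rate r = 27.6%/12 = 2.3% = 0.023.
Level-payment amortization: P = B₀·r / (1 − (1+r)^(−n)) = 9983.62·0.023 / (1 − 1.023^(−12)).
Denominator 1 − (1+r)^(−12) = 0.23881119.
P = 229.623 / 0.23881119 ≈ 961.53.

$961.53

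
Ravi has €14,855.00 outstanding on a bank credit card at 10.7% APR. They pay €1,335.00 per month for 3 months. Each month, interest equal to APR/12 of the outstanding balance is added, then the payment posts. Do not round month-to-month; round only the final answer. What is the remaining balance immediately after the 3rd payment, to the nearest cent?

Monthly rate r = 10.7%/12 = 0.891667% = 0.00891667.
Each month: B ← B·(1+r) − €1,335.00.
Month 1: interest €132.46; balance after payment €13,652.46.
Month 2: interest €121.73; balance after payment €12,439.19.
Month 3: interest €110.92; balance after payment €11,215.11.

€11,215.11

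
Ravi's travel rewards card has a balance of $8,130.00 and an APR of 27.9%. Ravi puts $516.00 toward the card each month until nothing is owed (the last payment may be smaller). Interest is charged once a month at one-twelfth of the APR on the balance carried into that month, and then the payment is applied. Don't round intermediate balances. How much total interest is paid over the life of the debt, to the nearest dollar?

$2,113

Monthly rate r = 27.9%/12 = 2.325% = 0.02325.
Payoff takes n = ⌈−ln(1 − rB₀/P)/ln(1+r)⌉ = ⌈19.849⌉ = 20 payments; the last is $439.05.
Total paid = 19·$516.00 + $439.05 = $10,243.05.
Total interest = total paid − principal = $10,243.05 − $8,130.00 = $2,113.05.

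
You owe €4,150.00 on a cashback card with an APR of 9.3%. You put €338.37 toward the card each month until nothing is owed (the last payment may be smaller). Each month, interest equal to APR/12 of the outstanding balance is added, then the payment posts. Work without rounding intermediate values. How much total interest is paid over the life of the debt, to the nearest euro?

Monthly rate r = 9.3%/12 = 0.775% = 0.00775.
Payoff takes n = ⌈−ln(1 − rB₀/P)/ln(1+r)⌉ = ⌈12.937⌉ = 13 payments; the last is €317.21.
Total paid = 12·€338.37 + €317.21 = €4,377.65.
Total interest = total paid − principal = €4,377.65 − €4,150.00 = €227.65.

€228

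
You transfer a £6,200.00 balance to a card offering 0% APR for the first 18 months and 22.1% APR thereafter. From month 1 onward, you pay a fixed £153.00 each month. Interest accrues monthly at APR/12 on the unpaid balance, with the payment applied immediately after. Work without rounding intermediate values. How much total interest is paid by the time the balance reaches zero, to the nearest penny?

Promo months 1–18 at r₀ = 0%/12 = 0; months 19+ at r₁ = 22.1%/12 = 0.0184167.
After month 18 (no interest yet): B = £6,200.00 − 18·£153.00 = £3,446.00.
Then at r₁ with £153.00/mo: n₂ = −ln(1 − r₁·B/P)/ln(1+r₁) ≈ 29.36 → 30 more payments.
Total paid = 47·£153.00 + £55.41 = £7,246.41; interest = £7,246.41 − £6,200.00 = £1,046.41.

£1,046.41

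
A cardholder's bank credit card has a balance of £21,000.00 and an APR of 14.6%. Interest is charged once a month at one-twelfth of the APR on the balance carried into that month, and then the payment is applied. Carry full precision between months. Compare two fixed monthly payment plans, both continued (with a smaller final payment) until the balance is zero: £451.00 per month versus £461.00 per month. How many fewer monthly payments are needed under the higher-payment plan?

Monthly rate r = 14.6%/12 = 1.21667% = 0.0121667.
At £451.00/mo: n = ⌈−ln(1 − rB₀/P)/ln(1+r)⌉ = 70 payments (last £55.22); total interest = total paid − £21,000.00 = £10,174.22.
At £461.00/mo: 67 payments (last £373.92); total interest £9,799.92.
Payments saved = 70 − 67 = 3.

3 fewer payments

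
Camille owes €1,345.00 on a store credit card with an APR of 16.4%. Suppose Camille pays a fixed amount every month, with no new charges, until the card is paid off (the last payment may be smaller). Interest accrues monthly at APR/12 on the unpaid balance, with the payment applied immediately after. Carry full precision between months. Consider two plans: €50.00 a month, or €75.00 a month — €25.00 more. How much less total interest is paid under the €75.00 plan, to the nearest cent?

€134.60

Monthly rate r = 16.4%/12 = 1.36667% = 0.0136667.
At €50.00/mo: n = ⌈−ln(1 − rB₀/P)/ln(1+r)⌉ = 34 payments (last €38.15); total interest = total paid − €1,345.00 = €343.15.
At €75.00/mo: 21 payments (last €53.55); total interest €208.55.
Interest saved = €343.15 − €208.55 = €134.60.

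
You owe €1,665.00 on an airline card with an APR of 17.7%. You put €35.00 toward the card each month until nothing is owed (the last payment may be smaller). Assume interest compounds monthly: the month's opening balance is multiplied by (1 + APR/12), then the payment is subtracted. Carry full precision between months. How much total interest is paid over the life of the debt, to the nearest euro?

Monthly rate r = 17.7%/12 = 1.475% = 0.01475.
Payoff takes n = ⌈−ln(1 − rB₀/P)/ln(1+r)⌉ = ⌈82.609⌉ = 83 payments; the last is €21.38.
Total paid = 82·€35.00 + €21.38 = €2,891.38.
Total interest = total paid − principal = €2,891.38 − €1,665.00 = €1,226.38.

€1,226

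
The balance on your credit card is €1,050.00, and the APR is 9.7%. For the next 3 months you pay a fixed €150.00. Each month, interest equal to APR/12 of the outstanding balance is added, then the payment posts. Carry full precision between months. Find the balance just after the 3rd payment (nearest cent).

€622.02

Monthly rate r = 9.7%/12 = 0.808333% = 0.00808333.
Each month: B ← B·(1+r) − €150.00.
Month 1: interest €8.49; balance after payment €908.49.
Month 2: interest €7.34; balance after payment €765.83.
Month 3: interest €6.19; balance after payment €622.02.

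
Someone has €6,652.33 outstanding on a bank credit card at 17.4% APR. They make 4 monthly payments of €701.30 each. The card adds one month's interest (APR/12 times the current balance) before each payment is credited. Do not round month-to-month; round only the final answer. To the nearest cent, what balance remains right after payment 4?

€4,179.83

Monthly rate r = 17.4%/12 = 1.45% = 0.0145.
Each month: B ← B·(1+r) − €701.30.
Month 1: interest €96.46; balance after payment €6,047.49.
Month 2: interest €87.69; balance after payment €5,433.88.
Month 3: interest €78.79; balance after payment €4,811.37.
Month 4: interest €69.76; balance after payment €4,179.83.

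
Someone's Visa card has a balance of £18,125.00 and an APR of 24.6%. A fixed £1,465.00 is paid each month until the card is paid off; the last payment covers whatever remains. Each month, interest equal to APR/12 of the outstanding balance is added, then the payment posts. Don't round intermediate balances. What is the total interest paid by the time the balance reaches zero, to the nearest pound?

Monthly rate r = 24.6%/12 = 2.05% = 0.0205.
Payoff takes n = ⌈−ln(1 − rB₀/P)/ln(1+r)⌉ = ⌈14.415⌉ = 15 payments; the last is £612.27.
Total paid = 14·£1,465.00 + £612.27 = £21,122.27.
Total interest = total paid − principal = £21,122.27 − £18,125.00 = £2,997.27.

£2,997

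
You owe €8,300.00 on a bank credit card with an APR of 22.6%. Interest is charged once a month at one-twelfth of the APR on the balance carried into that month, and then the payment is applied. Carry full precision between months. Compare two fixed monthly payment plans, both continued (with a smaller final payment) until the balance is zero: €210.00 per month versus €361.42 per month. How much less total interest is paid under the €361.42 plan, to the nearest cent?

€4,377.48

Monthly rate r = 22.6%/12 = 1.88333% = 0.0188333.
At €210.00/mo: n = ⌈−ln(1 − rB₀/P)/ln(1+r)⌉ = 74 payments (last €22.22); total interest = total paid − €8,300.00 = €7,052.22.
At €361.42/mo: 31 payments (last €132.14); total interest €2,674.74.
Interest saved = €7,052.22 − €2,674.74 = €4,377.48.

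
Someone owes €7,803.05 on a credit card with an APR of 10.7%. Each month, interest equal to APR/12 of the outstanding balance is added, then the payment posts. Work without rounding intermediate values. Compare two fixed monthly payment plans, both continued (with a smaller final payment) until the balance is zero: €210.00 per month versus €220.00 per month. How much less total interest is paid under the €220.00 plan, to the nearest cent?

€98.68

Monthly rate r = 10.7%/12 = 0.891667% = 0.00891667.
At €210.00/mo: n = ⌈−ln(1 − rB₀/P)/ln(1+r)⌉ = 46 payments (last €70.66); total interest = total paid − €7,803.05 = €1,717.61.
At €220.00/mo: 43 payments (last €181.98); total interest €1,618.93.
Interest saved = €1,717.61 − €1,618.93 = €98.68.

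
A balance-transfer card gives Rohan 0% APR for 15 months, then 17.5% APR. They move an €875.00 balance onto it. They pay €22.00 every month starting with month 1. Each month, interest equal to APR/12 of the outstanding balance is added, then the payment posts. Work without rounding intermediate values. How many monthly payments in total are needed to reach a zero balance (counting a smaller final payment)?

46 payments

Promo months 1–15 at r₀ = 0%/12 = 0; months 16+ at r₁ = 17.5%/12 = 0.0145833.
After month 15 (no interest yet): B = €875.00 − 15·€22.00 = €545.00.
Then at r₁ with €22.00/mo: n₂ = −ln(1 − r₁·B/P)/ln(1+r₁) ≈ 30.96 → 31 more payments.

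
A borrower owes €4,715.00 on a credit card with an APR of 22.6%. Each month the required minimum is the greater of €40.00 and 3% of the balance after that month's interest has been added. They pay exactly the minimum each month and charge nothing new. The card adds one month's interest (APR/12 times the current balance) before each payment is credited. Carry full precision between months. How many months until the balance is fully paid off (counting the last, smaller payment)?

Monthly rate r = 22.6%/12 = 1.88333% = 0.0188333.
While 3% of the post-interest balance exceeds €40.00, each month B ← (B·(1+r))·(1 − 0.03), i.e. B shrinks by the factor (1+r)·0.97 = 0.98827.
This holds for months 1–109. Entering month 110 the balance is €1,302.70; 3% of the post-interest balance is now below €40.00, so the flat €40.00 minimum applies from here.
From month 110 a fixed €40.00 at rate r clears €1,302.70 in 51 more payments. Total: 109 + 51 = 160 months.

160 months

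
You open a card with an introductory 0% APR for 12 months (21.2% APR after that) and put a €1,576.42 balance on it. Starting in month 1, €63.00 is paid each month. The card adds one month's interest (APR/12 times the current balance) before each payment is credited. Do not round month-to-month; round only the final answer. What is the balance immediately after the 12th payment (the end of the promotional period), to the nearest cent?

€820.42

Promo months 1–12 at r₀ = 0%/12 = 0; months 13+ at r₁ = 21.2%/12 = 0.0176667.
After month 12 (no interest yet): B = €1,576.42 − 12·€63.00 = €820.42.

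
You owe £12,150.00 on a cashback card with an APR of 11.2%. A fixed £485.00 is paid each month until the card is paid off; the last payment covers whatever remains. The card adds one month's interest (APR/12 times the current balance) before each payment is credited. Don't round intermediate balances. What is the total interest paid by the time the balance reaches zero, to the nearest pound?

Monthly rate r = 11.2%/12 = 0.933333% = 0.00933333.
Payoff takes n = ⌈−ln(1 − rB₀/P)/ln(1+r)⌉ = ⌈28.668⌉ = 29 payments; the last is £324.68.
Total paid = 28·£485.00 + £324.68 = £13,904.68.
Total interest = total paid − principal = £13,904.68 − £12,150.00 = £1,754.68.

£1,755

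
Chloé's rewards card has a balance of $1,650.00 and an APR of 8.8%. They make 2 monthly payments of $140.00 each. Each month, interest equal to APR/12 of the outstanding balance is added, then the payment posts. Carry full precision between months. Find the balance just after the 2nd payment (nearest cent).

$1,393.26

Monthly rate r = 8.8%/12 = 0.733333% = 0.00733333.
Each month: B ← B·(1+r) − $140.00.
Month 1: interest $12.10; balance after payment $1,522.10.
Month 2: interest $11.16; balance after payment $1,393.26.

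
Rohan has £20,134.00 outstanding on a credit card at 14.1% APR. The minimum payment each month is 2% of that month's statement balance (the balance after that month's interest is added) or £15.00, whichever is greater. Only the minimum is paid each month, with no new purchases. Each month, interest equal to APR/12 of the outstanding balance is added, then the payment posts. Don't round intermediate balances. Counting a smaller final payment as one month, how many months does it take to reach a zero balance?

462 months

Monthly rate r = 14.1%/12 = 1.175% = 0.01175.
While 2% of the post-interest balance exceeds £15.00, each month B ← (B·(1+r))·(1 − 0.02), i.e. B shrinks by the factor (1+r)·0.98 = 0.99151.
This holds for months 1–388. Entering month 389 the balance is £738.00; 2% of the post-interest balance is now below £15.00, so the flat £15.00 minimum applies from here.
From month 389 a fixed £15.00 at rate r clears £738.00 in 74 more payments. Total: 388 + 74 = 462 months.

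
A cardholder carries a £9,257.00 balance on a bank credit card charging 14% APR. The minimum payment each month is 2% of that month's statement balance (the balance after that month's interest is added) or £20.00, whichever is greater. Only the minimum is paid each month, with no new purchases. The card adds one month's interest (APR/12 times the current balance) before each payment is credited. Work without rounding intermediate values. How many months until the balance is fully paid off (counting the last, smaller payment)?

335 months

Monthly rate r = 14%/12 = 1.16667% = 0.0116667.
While 2% of the post-interest balance exceeds £20.00, each month B ← (B·(1+r))·(1 − 0.02), i.e. B shrinks by the factor (1+r)·0.98 = 0.99143.
This holds for months 1–261. Entering month 262 the balance is £980.05; 2% of the post-interest balance is now below £20.00, so the flat £20.00 minimum applies from here.
From month 262 a fixed £20.00 at rate r clears £980.05 in 74 more payments. Total: 261 + 74 = 335 months.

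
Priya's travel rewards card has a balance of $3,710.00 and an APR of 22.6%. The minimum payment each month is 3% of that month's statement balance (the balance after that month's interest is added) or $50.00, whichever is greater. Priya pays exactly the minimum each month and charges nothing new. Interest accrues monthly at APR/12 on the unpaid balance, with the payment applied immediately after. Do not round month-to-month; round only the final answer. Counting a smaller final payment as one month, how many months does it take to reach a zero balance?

Monthly rate r = 22.6%/12 = 1.88333% = 0.0188333.
While 3% of the post-interest balance exceeds $50.00, each month B ← (B·(1+r))·(1 − 0.03), i.e. B shrinks by the factor (1+r)·0.97 = 0.98827.
This holds for months 1–70. Entering month 71 the balance is $1,624.11; 3% of the post-interest balance is now below $50.00, so the flat $50.00 minimum applies from here.
From month 71 a fixed $50.00 at rate r clears $1,624.11 in 51 more payments. Total: 70 + 51 = 121 months.

121 months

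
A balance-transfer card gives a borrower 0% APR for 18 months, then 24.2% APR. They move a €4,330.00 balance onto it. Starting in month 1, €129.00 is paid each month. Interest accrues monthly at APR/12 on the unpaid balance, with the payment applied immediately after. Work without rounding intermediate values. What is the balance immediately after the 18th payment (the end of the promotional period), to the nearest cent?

Promo months 1–18 at r₀ = 0%/12 = 0; months 19+ at r₁ = 24.2%/12 = 0.0201667.
After month 18 (no interest yet): B = €4,330.00 − 18·€129.00 = €2,008.00.

€2,008.00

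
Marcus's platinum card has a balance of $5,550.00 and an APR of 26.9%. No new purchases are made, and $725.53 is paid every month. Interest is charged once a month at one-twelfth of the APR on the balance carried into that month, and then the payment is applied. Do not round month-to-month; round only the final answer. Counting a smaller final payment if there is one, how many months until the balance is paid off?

9 months

Monthly rate r = 26.9%/12 = 2.24167% = 0.0224167.
Recurrence: B ← B·(1+r) − $725.53.
Month 1: interest $124.41; balance after payment $4,948.88.
Month 2: interest $110.94; balance after payment $4,334.29.
Closed form: n = −ln(1 − rB₀/P)/ln(1+r) = −ln(0.82852)/ln(1.02242) ≈ 8.485, so the balance reaches zero during payment 9.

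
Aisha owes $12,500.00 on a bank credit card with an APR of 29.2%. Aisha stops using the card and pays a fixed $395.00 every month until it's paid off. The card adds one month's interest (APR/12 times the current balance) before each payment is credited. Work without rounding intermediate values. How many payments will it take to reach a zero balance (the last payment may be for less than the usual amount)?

62 payments

Monthly rate r = 29.2%/12 = 2.43333% = 0.0243333.
Recurrence: B ← B·(1+r) − $395.00.
Month 1: interest $304.17; balance after payment $12,409.17.
Month 2: interest $301.96; balance after payment $12,316.12.
Closed form: n = −ln(1 − rB₀/P)/ln(1+r) = −ln(0.22996)/ln(1.02433) ≈ 61.137, so the balance reaches zero during payment 62.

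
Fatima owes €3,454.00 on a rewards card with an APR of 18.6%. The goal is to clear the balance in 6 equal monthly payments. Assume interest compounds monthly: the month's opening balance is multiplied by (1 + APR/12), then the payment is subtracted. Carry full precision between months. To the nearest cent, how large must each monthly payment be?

€607.30

Monthly rate r = 18.6%/12 = 1.55% = 0.0155.
Level-payment amortization: P = B₀·r / (1 − (1+r)^(−n)) = 3454.00·0.0155 / (1 − 1.0155^(−6)).
Denominator 1 − (1+r)^(−6) = 0.0881562335.
P = 53.537 / 0.0881562335 ≈ 607.30.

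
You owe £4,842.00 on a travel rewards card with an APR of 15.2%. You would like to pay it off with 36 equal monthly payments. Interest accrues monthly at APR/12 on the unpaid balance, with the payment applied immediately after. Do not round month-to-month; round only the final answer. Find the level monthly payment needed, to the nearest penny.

Monthly rate r = 15.2%/12 = 1.26667% = 0.0126667.
Level-payment amortization: P = B₀·r / (1 − (1+r)^(−n)) = 4842.00·0.0126667 / (1 − 1.01267^(−36)).
Denominator 1 − (1+r)^(−36) = 0.364368419.
P = 61.332 / 0.364368419 ≈ 168.32.

£168.32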